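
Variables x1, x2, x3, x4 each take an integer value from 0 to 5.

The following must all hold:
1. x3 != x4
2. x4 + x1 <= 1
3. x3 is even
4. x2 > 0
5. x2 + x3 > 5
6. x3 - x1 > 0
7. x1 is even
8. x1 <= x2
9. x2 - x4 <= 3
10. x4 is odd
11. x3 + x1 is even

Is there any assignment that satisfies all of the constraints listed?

Satisfiable

The assignment x1 = 0, x2 = 4, x3 = 2, x4 = 1 works:
  constraint 2 holds since x4 + x1 = 1.
  constraint 5 holds since x2 + x3 = 6.
The rest check out directly.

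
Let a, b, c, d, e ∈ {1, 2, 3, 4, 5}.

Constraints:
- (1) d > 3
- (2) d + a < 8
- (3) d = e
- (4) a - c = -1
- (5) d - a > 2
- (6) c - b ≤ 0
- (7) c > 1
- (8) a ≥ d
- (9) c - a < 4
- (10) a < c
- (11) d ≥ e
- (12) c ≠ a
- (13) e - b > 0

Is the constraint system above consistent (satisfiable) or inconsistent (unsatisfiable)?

Constraints 6, 8, 10, 11, and 13 give d ≤ a, a < c, c ≤ b, b < e, e ≤ d. Chaining: d ≤ a < c ≤ b < e ≤ d, which forces d < d — impossible.

Unsatisfiable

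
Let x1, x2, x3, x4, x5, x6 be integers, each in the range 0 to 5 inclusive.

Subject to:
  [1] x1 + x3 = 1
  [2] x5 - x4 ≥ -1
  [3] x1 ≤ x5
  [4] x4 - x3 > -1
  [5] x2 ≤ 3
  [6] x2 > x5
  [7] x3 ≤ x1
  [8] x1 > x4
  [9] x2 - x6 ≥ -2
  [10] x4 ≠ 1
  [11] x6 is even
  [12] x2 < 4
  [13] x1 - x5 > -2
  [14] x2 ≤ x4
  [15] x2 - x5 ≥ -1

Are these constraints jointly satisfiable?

Unsatisfiable

Constraints 3, 6, 8, and 14 give x4 < x1, x1 ≤ x5, x5 < x2, x2 ≤ x4. Chaining: x4 < x1 ≤ x5 < x2 ≤ x4, which forces x4 < x4 — impossible.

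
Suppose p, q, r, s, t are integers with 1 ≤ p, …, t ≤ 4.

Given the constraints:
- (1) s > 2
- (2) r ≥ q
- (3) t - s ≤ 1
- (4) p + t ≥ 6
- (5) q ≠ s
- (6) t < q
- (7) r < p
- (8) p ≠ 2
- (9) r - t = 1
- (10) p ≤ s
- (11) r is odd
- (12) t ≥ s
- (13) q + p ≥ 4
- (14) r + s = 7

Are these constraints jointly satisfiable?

Unsatisfiable

Constraints 2, 6, 7, 10, and 12 give p ≤ s, s ≤ t, t < q, q ≤ r, r < p. Chaining: p ≤ s ≤ t < q ≤ r < p, which forces p < p — impossible.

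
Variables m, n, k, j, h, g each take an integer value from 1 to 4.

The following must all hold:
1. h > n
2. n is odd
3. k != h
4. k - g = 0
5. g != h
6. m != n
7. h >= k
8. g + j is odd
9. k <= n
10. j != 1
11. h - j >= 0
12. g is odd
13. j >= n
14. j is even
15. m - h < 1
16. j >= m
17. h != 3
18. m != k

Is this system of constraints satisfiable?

Satisfiable

Take m = 4, n = 1, k = 1, j = 4, h = 4, g = 1. Then constraint 4: k - g = 0; constraint 11: h - j = 0; constraint 15: m - h = 0, and every other listed constraint is also met.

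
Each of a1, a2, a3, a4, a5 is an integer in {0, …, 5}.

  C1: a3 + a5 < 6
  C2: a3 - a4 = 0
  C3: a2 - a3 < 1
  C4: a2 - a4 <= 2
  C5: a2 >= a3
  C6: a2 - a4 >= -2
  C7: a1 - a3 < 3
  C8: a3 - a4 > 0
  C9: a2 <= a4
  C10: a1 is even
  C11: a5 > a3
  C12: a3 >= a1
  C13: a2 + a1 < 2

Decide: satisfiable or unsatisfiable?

Constraints 5, 8, and 9 give a4 < a3, a3 ≤ a2, a2 ≤ a4. Chaining: a4 < a3 ≤ a2 ≤ a4, which forces a4 < a4 — impossible.

Unsatisfiable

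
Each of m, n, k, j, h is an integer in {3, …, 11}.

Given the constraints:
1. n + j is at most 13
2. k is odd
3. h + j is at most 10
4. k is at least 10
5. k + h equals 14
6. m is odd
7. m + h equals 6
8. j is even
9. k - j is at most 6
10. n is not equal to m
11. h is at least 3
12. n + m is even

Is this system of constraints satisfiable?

Satisfiable

The assignment m = 3, n = 7, k = 11, j = 6, h = 3 works:
  constraint 1 holds since n + j = 13.
  constraint 3 holds since h + j = 9.
  constraint 5 holds since k + h = 14.
The rest check out directly.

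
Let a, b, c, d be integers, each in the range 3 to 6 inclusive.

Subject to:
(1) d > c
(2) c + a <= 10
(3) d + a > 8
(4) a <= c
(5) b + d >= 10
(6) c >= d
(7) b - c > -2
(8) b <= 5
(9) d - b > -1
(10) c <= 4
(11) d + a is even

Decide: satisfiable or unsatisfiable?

Unsatisfiable

From constraint 8: b ≤ 5. From constraints 6 and 10: d ≤ c ≤ 4. Hence b + d ≤ 9. But constraint 5 requires b + d ≥ 10, and 10 > 9. Contradiction.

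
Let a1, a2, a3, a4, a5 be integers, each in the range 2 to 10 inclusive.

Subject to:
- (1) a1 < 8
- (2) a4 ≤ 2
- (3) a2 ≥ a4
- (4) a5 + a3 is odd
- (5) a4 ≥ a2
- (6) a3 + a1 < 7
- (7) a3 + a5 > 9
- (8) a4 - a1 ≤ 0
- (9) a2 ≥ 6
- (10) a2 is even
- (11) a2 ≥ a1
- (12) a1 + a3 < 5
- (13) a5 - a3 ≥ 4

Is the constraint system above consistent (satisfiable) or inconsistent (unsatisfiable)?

From constraints 5 and 9: a4 ≥ a2 and a2 ≥ 6, so a4 ≥ 6. From constraint 2: a4 ≤ 2. But 2 < 6, so no value of a4 works.

Unsatisfiable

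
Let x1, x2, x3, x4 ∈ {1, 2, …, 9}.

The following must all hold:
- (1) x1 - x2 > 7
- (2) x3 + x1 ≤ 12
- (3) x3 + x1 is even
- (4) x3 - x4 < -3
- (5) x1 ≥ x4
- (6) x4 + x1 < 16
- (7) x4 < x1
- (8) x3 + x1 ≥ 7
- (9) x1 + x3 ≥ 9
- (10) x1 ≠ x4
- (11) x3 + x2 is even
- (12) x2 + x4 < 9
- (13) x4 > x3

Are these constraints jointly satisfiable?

Try x1 = 9, x2 = 1, x3 = 1, x4 = 5.
Check constraint 1: x1 - x2 = 8; constraint 2: x3 + x1 = 10; constraint 4: x3 - x4 = -4. The remaining constraints are straightforward to verify.

Satisfiable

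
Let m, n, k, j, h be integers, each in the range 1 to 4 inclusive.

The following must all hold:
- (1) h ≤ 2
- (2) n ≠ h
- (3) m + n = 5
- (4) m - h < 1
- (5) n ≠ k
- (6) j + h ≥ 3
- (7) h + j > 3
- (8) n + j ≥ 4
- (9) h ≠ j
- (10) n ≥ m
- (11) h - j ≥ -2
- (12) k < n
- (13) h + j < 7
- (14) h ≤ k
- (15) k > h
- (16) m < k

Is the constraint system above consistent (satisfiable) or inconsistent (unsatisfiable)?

Satisfiable

Take m = 1, n = 4, k = 3, j = 3, h = 1. Then constraint 3: m + n = 5; constraint 4: m - h = 0; constraint 6: j + h = 4, and every other listed constraint is also met.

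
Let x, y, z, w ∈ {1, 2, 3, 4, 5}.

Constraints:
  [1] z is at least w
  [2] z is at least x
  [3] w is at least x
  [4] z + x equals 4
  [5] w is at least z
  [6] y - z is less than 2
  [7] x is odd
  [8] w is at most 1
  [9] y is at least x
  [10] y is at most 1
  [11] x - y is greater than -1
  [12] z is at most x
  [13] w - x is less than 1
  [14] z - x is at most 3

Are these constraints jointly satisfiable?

From constraints 5 and 8: z ≤ w ≤ 1. From constraints 9 and 10: x ≤ y ≤ 1. Hence z + x ≤ 2. But constraint 4 requires z + x = 4, and 4 > 2. Contradiction.

Unsatisfiable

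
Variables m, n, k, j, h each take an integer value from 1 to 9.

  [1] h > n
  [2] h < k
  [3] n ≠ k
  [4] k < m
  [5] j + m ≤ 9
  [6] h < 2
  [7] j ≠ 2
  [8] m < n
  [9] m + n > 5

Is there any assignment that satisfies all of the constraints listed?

Constraints 1, 2, 4, and 8 give h < k, k < m, m < n, n < h. Chaining: h < k < m < n < h, which forces h < h — impossible.

Unsatisfiable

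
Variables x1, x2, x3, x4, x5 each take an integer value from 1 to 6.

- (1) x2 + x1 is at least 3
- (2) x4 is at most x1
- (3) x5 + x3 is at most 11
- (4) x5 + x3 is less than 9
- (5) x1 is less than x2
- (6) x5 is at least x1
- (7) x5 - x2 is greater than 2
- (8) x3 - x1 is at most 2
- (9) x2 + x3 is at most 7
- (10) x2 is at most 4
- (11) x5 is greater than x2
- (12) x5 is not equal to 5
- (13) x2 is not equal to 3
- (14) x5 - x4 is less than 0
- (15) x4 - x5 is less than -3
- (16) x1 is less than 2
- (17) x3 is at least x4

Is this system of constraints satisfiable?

Constraints 2, 5, 11, and 14 give x1 < x2, x2 < x5, x5 < x4, x4 ≤ x1. Chaining: x1 < x2 < x5 < x4 ≤ x1, which forces x1 < x1 — impossible.

Unsatisfiable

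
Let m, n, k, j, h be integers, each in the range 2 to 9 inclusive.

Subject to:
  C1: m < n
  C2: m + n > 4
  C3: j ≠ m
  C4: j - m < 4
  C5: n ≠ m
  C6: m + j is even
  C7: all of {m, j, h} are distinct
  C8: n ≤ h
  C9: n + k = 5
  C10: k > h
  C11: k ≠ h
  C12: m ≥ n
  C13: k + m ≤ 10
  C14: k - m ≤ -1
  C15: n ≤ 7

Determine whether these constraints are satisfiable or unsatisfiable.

Constraints 1, 8, 10, and 14 give h < k, k < m, m < n, n ≤ h. Chaining: h < k < m < n ≤ h, which forces h < h — impossible.

Unsatisfiable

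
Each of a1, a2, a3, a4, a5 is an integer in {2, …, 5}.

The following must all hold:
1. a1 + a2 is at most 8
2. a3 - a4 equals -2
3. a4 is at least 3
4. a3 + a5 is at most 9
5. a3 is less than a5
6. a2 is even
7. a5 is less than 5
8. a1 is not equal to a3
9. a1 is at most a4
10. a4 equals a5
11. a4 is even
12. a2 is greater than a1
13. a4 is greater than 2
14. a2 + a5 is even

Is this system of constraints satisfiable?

Satisfiable

Take a1 = 3, a2 = 4, a3 = 2, a4 = 4, a5 = 4. Then constraint 1: a1 + a2 = 7; constraint 2: a3 - a4 = -2, and every other listed constraint is also met.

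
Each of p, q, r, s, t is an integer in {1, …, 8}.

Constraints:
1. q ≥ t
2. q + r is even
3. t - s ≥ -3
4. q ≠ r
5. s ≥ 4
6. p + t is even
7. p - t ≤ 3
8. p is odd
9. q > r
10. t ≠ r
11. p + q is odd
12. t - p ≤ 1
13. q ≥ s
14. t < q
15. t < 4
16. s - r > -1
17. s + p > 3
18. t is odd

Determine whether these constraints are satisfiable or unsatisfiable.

Satisfiable

One satisfying assignment is p = 1, q = 8, r = 4, s = 4, t = 1.
For the less obvious constraints — constraint 3: t - s = -3; constraint 7: p - t = 0 — and the others hold by inspection.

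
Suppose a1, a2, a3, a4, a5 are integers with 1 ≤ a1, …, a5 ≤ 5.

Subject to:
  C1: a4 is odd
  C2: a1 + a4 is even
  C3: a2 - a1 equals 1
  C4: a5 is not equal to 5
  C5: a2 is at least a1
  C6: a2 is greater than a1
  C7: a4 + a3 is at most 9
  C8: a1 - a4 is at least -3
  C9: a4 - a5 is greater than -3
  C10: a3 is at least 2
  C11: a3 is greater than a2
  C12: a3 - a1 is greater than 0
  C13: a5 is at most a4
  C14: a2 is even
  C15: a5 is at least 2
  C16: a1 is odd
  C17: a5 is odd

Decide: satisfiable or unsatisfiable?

The assignment a1 = 1, a2 = 2, a3 = 4, a4 = 3, a5 = 3 works:
  constraint 3 holds since a2 - a1 = 1.
  constraint 7 holds since a4 + a3 = 7.
The rest check out directly.

Satisfiable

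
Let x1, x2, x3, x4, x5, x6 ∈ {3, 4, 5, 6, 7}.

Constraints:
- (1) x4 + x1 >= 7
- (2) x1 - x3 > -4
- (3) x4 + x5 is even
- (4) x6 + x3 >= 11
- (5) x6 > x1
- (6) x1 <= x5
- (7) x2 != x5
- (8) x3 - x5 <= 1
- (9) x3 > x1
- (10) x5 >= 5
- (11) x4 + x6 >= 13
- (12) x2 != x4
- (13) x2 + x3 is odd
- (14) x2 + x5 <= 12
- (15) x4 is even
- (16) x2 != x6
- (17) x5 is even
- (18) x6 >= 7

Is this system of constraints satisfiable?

Satisfiable

The assignment x1 = 4, x2 = 5, x3 = 6, x4 = 6, x5 = 6, x6 = 7 works:
  constraint 1 holds since x4 + x1 = 10.
  constraint 2 holds since x1 - x3 = -2.
The rest check out directly.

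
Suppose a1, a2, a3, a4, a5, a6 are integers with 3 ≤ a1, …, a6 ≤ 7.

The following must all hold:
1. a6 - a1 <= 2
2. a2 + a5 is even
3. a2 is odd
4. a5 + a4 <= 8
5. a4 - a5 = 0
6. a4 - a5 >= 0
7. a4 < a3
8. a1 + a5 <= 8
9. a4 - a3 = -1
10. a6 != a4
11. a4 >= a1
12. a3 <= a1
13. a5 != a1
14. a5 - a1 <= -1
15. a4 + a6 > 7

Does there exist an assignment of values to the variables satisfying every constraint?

Unsatisfiable

Constraints 7, 11, and 12 give a1 ≤ a4, a4 < a3, a3 ≤ a1. Chaining: a1 ≤ a4 < a3 ≤ a1, which forces a1 < a1 — impossible.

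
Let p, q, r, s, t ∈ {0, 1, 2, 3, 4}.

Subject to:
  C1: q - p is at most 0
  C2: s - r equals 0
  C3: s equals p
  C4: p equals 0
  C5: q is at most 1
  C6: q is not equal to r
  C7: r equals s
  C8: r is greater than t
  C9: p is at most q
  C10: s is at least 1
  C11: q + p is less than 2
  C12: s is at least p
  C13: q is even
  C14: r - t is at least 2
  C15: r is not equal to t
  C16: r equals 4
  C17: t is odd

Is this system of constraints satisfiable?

Unsatisfiable

Constraint 16 fixes r = 4 and constraint 4 fixes p = 0. Constraints 3 and 7 give r = s = p, so r = p. But 4 ≠ 0 — contradiction.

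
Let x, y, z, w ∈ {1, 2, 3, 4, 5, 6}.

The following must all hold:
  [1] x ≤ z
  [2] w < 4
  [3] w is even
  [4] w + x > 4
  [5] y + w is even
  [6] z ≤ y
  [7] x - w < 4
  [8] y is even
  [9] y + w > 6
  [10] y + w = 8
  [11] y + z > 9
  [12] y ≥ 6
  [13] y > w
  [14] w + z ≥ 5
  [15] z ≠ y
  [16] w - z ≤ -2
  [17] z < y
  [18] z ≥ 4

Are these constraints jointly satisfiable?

Take x = 3, y = 6, z = 5, w = 2. Then constraint 4: w + x = 5; constraint 7: x - w = 1, and every other listed constraint is also met.

Satisfiable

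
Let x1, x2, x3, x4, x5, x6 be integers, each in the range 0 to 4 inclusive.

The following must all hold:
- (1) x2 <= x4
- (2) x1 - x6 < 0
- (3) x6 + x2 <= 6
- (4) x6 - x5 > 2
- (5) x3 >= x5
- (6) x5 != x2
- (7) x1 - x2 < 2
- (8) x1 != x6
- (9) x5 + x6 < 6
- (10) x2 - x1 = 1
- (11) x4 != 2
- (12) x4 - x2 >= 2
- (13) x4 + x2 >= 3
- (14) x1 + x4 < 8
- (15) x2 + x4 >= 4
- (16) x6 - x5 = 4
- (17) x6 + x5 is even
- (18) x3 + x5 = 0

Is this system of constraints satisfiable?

Take x1 = 1, x2 = 2, x3 = 0, x4 = 4, x5 = 0, x6 = 4. Then constraint 2: x1 - x6 = -3; constraint 3: x6 + x2 = 6, and every other listed constraint is also met.

Satisfiable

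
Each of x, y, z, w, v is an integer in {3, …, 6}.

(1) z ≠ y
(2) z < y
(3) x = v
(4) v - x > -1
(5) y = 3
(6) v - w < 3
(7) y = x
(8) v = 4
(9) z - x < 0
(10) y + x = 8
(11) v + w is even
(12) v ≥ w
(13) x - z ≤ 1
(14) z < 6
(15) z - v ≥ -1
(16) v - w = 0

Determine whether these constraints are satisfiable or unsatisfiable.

Unsatisfiable

Constraint 5 fixes y = 3 and constraint 8 fixes v = 4. Constraints 3 and 7 give y = x = v, so y = v. But 3 ≠ 4 — contradiction.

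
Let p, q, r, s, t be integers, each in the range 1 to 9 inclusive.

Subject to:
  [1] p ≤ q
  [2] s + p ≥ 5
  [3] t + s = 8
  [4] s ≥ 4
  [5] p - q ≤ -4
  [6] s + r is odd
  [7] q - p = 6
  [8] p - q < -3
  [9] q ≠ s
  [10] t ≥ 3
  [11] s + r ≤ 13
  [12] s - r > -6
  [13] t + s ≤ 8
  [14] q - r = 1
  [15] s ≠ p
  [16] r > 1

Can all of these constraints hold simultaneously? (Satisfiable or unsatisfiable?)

The assignment p = 2, q = 8, r = 7, s = 4, t = 4 works:
  constraint 2 holds since s + p = 6.
  constraint 3 holds since t + s = 8.
  constraint 5 holds since p - q = -6.
The rest check out directly.

Satisfiable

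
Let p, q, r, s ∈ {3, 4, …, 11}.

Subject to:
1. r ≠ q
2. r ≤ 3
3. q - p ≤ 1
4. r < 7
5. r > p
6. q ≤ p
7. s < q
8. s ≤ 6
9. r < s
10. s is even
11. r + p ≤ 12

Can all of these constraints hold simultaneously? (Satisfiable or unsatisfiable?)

Unsatisfiable

Constraints 5, 6, 7, and 9 give p < r, r < s, s < q, q ≤ p. Chaining: p < r < s < q ≤ p, which forces p < p — impossible.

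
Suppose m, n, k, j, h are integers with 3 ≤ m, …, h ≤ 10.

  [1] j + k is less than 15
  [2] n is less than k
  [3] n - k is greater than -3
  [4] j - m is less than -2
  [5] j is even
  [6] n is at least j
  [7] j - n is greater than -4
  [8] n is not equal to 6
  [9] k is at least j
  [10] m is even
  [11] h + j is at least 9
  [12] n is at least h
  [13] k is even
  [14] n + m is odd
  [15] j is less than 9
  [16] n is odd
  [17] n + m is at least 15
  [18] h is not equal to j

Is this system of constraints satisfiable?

Try m = 8, n = 7, k = 8, j = 4, h = 6.
Check constraint 1: j + k = 12; constraint 3: n - k = -1; constraint 4: j - m = -4. The remaining constraints are straightforward to verify.

Satisfiable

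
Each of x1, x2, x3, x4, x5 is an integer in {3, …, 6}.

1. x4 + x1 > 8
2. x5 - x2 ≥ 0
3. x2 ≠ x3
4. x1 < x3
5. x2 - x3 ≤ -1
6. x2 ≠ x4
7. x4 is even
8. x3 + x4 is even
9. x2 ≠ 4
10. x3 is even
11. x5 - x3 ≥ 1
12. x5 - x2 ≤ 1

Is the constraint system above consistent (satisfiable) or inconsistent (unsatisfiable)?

Constraints 5, 11, and 12 give x5 − x3 ≥ 1, x3 − x2 ≥ 1, x2 − x5 ≥ -1.
Adding all 3 inequalities: the left sides telescope to 0, and the right sides sum to 1 + 1 + (-1) = 1. So 0 ≥ 1, which is false.

Unsatisfiable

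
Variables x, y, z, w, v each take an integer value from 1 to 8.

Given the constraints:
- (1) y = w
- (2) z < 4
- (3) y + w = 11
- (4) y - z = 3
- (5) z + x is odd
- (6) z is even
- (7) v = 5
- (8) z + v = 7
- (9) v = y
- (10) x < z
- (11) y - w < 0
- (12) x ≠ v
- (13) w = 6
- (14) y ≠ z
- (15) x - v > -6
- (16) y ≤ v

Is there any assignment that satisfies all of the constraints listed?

Constraint 7 fixes v = 5 and constraint 13 fixes w = 6. Constraints 1 and 9 give v = y = w, so v = w. But 5 ≠ 6 — contradiction.

Unsatisfiable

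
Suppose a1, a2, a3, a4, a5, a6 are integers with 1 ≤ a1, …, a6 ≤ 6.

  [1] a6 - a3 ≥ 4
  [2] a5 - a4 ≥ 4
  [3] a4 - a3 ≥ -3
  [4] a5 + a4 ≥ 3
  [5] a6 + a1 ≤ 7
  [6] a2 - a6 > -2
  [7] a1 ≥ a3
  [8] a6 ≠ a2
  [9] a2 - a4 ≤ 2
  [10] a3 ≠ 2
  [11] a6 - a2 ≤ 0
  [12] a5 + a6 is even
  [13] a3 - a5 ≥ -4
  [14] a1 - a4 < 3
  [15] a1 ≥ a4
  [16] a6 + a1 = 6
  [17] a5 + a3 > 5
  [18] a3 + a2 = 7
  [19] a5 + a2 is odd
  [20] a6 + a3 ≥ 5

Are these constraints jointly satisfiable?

Constraints 1, 2, 9, 11, and 13 give a4 − a2 ≥ -2, a2 − a6 ≥ 0, a6 − a3 ≥ 4, a3 − a5 ≥ -4, a5 − a4 ≥ 4.
Adding all 5 inequalities: the left sides telescope to 0, and the right sides sum to (-2) + 0 + 4 + (-4) + 4 = 2. So 0 ≥ 2, which is false.

Unsatisfiable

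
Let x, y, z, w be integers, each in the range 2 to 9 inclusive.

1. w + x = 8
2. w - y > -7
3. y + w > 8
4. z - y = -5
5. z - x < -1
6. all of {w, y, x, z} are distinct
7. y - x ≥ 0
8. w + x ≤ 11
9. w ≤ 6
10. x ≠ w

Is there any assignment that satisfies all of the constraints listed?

Setting (x, y, z, w) = (5, 7, 2, 3) satisfies everything: constraint 1: w + x = 8; constraint 2: w - y = -4; constraint 3: y + w = 10, and the others follow.

Satisfiable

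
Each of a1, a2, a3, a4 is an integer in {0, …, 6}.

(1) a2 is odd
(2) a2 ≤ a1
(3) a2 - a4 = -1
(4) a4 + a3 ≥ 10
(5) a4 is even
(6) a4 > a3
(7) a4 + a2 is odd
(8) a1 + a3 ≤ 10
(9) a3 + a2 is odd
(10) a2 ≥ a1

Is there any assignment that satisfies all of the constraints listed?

Try a1 = 5, a2 = 5, a3 = 4, a4 = 6.
Check constraint 3: a2 - a4 = -1; constraint 4: a4 + a3 = 10; constraint 8: a1 + a3 = 9. The remaining constraints are straightforward to verify.

Satisfiable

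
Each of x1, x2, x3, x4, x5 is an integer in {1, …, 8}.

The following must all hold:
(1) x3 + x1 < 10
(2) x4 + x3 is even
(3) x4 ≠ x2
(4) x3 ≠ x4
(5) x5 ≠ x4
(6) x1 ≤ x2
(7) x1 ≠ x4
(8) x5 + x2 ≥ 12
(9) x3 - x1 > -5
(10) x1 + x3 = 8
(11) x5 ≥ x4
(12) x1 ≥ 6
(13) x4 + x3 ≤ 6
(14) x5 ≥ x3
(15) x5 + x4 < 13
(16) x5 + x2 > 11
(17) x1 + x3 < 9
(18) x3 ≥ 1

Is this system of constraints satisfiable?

Satisfiable

The assignment x1 = 6, x2 = 7, x3 = 2, x4 = 4, x5 = 6 works:
  constraint 1 holds since x3 + x1 = 8.
  constraint 8 holds since x5 + x2 = 13.
  constraint 9 holds since x3 - x1 = -4.
The rest check out directly.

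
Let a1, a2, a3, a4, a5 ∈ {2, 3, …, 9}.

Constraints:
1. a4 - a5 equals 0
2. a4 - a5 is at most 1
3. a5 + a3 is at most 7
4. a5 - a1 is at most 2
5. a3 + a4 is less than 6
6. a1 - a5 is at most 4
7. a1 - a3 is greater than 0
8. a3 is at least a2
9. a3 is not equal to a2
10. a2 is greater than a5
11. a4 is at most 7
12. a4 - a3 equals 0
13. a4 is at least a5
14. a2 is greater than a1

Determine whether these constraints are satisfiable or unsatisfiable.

Constraints 7, 8, and 14 give a3 < a1, a1 < a2, a2 ≤ a3. Chaining: a3 < a1 < a2 ≤ a3, which forces a3 < a3 — impossible.

Unsatisfiable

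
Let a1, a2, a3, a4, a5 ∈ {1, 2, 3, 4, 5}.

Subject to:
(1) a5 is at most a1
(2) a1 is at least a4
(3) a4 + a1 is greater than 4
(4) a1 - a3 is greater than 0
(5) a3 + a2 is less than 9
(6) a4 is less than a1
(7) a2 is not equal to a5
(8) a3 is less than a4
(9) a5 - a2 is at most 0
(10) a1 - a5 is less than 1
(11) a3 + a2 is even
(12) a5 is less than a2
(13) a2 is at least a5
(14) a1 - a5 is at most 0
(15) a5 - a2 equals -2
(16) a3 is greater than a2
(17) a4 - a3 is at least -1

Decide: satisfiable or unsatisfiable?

Constraints 6, 8, 9, 14, and 16 give a4 < a1, a1 ≤ a5, a5 ≤ a2, a2 < a3, a3 < a4. Chaining: a4 < a1 ≤ a5 ≤ a2 < a3 < a4, which forces a4 < a4 — impossible.

Unsatisfiable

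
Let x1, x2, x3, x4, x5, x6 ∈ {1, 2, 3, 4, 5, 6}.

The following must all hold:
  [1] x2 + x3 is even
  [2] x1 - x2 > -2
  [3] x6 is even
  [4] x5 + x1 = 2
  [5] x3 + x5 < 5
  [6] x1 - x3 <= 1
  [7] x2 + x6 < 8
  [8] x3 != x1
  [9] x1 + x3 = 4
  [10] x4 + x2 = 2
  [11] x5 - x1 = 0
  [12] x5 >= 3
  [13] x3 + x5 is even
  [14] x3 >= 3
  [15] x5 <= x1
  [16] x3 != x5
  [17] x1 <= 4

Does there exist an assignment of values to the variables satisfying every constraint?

From constraints 12 and 15: x1 ≥ x5 ≥ 3. From constraint 14: x3 ≥ 3. Hence x1 + x3 ≥ 6. But constraint 9 requires x1 + x3 = 4, and 4 < 6. Contradiction.

Unsatisfiable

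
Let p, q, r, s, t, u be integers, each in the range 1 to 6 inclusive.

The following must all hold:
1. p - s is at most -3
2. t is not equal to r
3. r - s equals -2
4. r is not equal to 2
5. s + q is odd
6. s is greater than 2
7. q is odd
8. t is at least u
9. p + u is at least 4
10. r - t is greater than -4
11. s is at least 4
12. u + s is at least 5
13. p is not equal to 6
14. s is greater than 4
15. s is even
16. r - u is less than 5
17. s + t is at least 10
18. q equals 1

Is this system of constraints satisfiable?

Satisfiable

Take p = 3, q = 1, r = 4, s = 6, t = 6, u = 1. Then constraint 1: p - s = -3; constraint 3: r - s = -2, and every other listed constraint is also met.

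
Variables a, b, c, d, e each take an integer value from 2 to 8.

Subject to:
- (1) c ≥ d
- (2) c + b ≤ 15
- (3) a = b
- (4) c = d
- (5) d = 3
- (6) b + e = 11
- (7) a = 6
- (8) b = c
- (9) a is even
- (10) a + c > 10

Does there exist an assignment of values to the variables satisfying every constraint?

Unsatisfiable

Constraint 7 fixes a = 6 and constraint 5 fixes d = 3. Constraints 3, 4, and 8 give a = b = c = d, so a = d. But 6 ≠ 3 — contradiction.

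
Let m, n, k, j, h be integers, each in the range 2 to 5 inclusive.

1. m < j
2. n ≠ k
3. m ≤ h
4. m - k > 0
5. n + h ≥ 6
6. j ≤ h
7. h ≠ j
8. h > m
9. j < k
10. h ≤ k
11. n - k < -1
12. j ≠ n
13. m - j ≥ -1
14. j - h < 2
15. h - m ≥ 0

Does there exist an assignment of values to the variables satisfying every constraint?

Unsatisfiable

Constraints 1, 4, 6, and 10 give m < j, j ≤ h, h ≤ k, k < m. Chaining: m < j ≤ h ≤ k < m, which forces m < m — impossible.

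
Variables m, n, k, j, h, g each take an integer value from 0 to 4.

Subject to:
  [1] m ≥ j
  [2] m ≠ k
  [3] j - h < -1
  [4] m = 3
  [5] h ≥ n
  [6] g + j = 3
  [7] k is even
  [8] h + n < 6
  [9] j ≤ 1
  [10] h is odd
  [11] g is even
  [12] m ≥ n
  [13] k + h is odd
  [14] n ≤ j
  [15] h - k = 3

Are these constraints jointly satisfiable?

The assignment m = 3, n = 0, k = 0, j = 1, h = 3, g = 2 works:
  constraint 3 holds since j - h = -2.
  constraint 6 holds since g + j = 3.
  constraint 8 holds since h + n = 3.
The rest check out directly.

Satisfiable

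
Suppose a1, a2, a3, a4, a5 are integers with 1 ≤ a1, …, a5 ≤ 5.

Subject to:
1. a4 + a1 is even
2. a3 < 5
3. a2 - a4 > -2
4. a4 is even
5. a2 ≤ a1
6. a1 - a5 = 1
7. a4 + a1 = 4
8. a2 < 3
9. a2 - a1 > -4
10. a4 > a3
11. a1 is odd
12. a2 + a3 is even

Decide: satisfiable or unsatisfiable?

Unsatisfiable

Constraint 4 makes a4 even and constraint 11 makes a1 odd, so a4 + a1 must be odd. Constraint 1 says a4 + a1 is even — contradiction.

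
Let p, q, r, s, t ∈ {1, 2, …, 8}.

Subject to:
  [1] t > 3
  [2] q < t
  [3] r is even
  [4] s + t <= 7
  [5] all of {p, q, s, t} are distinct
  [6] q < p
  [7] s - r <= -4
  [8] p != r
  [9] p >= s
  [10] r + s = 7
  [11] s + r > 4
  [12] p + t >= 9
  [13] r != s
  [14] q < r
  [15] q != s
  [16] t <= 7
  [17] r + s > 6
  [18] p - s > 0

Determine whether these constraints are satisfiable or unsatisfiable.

Satisfiable

The assignment p = 4, q = 3, r = 6, s = 1, t = 5 works:
  constraint 4 holds since s + t = 6.
  constraint 7 holds since s - r = -5.
The rest check out directly.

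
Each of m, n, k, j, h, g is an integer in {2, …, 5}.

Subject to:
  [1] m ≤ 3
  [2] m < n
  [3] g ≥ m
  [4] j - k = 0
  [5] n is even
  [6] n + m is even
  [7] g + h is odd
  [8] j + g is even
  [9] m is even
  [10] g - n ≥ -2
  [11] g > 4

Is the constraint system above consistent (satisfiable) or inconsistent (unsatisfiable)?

Try m = 2, n = 4, k = 5, j = 5, h = 2, g = 5.
Check constraint 4: j - k = 0; constraint 5: n = 4 is even; constraint 10: g - n = 1. The remaining constraints are straightforward to verify.

Satisfiable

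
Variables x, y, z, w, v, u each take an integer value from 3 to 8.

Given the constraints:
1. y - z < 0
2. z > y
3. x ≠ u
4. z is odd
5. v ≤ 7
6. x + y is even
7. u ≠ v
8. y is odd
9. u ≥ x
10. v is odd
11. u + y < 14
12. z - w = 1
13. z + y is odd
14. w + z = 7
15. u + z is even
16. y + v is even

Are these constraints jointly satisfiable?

Constraint 4 makes z odd and constraint 8 makes y odd, so z + y must be even. Constraint 13 says z + y is odd — contradiction.

Unsatisfiable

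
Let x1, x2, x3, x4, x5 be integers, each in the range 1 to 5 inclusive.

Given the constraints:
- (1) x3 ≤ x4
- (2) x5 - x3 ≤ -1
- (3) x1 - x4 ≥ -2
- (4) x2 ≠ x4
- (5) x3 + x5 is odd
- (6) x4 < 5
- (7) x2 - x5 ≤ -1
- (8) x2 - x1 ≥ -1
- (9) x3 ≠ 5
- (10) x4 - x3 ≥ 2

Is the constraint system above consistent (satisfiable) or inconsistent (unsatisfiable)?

Constraints 2, 3, 7, 8, and 10 give x2 − x1 ≥ -1, x1 − x4 ≥ -2, x4 − x3 ≥ 2, x3 − x5 ≥ 1, x5 − x2 ≥ 1.
Adding all 5 inequalities: the left sides telescope to 0, and the right sides sum to (-1) + (-2) + 2 + 1 + 1 = 1. So 0 ≥ 1, which is false.

Unsatisfiable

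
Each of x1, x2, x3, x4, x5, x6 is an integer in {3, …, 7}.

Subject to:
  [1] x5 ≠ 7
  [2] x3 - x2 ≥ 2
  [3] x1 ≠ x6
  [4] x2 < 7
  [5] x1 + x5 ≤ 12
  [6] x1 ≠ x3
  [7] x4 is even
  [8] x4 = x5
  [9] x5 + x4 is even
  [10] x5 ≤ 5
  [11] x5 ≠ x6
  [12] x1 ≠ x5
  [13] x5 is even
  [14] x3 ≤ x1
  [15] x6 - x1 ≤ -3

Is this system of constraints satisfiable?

Satisfiable

Try x1 = 7, x2 = 3, x3 = 5, x4 = 4, x5 = 4, x6 = 3.
Check constraint 2: x3 - x2 = 2; constraint 5: x1 + x5 = 11; constraint 15: x6 - x1 = -4. The remaining constraints are straightforward to verify.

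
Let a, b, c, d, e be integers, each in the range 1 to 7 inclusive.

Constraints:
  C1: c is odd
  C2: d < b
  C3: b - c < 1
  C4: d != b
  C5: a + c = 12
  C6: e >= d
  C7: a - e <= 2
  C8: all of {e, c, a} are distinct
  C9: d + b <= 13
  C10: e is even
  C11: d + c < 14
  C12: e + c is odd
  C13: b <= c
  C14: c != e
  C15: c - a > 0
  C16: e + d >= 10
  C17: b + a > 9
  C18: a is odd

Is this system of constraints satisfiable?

Satisfiable

The assignment a = 5, b = 7, c = 7, d = 6, e = 6 works:
  constraint 3 holds since b - c = 0.
  constraint 5 holds since a + c = 12.
  constraint 7 holds since a - e = -1.
The rest check out directly.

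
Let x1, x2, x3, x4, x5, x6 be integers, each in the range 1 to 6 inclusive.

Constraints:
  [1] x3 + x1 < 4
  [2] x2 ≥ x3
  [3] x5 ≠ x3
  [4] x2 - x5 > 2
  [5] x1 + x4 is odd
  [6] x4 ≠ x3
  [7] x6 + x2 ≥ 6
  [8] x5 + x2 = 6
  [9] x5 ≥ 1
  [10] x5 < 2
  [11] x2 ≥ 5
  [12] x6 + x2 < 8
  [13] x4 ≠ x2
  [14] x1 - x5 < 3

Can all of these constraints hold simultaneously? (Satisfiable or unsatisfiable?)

Satisfiable

Take x1 = 1, x2 = 5, x3 = 2, x4 = 4, x5 = 1, x6 = 1. Then constraint 1: x3 + x1 = 3; constraint 4: x2 - x5 = 4; constraint 7: x6 + x2 = 6, and every other listed constraint is also met.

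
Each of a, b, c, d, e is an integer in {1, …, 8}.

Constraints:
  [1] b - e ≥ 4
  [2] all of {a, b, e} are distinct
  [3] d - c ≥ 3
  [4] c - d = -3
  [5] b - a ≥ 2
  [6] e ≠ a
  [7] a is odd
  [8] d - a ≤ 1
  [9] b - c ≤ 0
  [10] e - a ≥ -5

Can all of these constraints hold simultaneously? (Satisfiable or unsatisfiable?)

Constraints 1, 3, 8, 9, and 10 give d − c ≥ 3, c − b ≥ 0, b − e ≥ 4, e − a ≥ -5, a − d ≥ -1.
Adding all 5 inequalities: the left sides telescope to 0, and the right sides sum to 3 + 0 + 4 + (-5) + (-1) = 1. So 0 ≥ 1, which is false.

Unsatisfiable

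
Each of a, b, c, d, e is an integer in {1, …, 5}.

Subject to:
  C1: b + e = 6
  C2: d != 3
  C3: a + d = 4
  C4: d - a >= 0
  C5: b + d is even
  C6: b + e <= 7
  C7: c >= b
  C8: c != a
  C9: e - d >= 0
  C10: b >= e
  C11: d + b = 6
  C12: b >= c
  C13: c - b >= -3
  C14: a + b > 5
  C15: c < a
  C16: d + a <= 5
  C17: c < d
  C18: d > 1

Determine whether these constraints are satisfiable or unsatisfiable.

Unsatisfiable

Constraints 4, 7, 9, 10, and 15 give a ≤ d, d ≤ e, e ≤ b, b ≤ c, c < a. Chaining: a ≤ d ≤ e ≤ b ≤ c < a, which forces a < a — impossible.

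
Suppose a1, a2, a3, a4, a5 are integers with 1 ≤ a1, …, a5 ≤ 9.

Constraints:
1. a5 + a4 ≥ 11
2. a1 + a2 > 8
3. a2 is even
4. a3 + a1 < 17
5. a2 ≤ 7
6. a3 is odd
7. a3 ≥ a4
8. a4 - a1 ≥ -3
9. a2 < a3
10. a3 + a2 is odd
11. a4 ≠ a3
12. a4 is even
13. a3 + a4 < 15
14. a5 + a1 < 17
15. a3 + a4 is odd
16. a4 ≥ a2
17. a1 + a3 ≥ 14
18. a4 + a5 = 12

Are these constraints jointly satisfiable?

Try a1 = 8, a2 = 2, a3 = 7, a4 = 6, a5 = 6.
Check constraint 1: a5 + a4 = 12; constraint 2: a1 + a2 = 10. The remaining constraints are straightforward to verify.

Satisfiable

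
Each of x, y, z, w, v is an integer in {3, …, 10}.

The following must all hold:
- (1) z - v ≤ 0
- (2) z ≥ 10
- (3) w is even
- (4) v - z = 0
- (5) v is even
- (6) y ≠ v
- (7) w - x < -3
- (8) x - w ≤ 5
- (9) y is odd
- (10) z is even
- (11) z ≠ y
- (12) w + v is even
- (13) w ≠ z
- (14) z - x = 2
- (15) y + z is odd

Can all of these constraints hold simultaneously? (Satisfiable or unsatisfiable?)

Satisfiable

The assignment x = 8, y = 3, z = 10, w = 4, v = 10 works:
  constraint 1 holds since z - v = 0.
  constraint 4 holds since v - z = 0.
  constraint 7 holds since w - x = -4.
The rest check out directly.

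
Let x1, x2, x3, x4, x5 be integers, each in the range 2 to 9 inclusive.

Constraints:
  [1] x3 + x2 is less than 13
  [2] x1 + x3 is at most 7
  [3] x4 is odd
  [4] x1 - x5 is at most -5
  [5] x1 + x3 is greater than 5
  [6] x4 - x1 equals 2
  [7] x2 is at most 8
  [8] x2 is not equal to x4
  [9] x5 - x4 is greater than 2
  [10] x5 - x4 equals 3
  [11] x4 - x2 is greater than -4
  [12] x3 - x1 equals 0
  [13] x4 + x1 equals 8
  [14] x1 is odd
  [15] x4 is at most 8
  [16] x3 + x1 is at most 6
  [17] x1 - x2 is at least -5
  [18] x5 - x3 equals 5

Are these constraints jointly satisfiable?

Try x1 = 3, x2 = 8, x3 = 3, x4 = 5, x5 = 8.
Check constraint 1: x3 + x2 = 11; constraint 2: x1 + x3 = 6; constraint 4: x1 - x5 = -5. The remaining constraints are straightforward to verify.

Satisfiable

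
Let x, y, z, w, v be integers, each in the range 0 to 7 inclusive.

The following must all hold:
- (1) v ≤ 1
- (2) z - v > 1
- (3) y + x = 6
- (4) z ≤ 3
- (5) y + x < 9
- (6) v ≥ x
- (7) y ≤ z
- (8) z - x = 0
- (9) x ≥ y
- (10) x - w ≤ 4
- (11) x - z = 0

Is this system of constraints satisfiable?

Unsatisfiable

From constraints 4 and 7: y ≤ z ≤ 3. From constraints 1 and 6: x ≤ v ≤ 1. Hence y + x ≤ 4. But constraint 3 requires y + x = 6, and 6 > 4. Contradiction.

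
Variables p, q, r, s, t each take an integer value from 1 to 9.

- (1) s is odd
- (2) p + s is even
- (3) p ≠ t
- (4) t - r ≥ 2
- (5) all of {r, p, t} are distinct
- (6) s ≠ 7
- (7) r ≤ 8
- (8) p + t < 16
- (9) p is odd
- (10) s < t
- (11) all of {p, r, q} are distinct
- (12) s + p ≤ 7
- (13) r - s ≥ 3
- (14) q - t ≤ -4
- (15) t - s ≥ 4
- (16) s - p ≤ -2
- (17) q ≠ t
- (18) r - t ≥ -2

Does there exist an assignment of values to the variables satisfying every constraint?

Take p = 5, q = 1, r = 6, s = 1, t = 8. Then constraint 4: t - r = 2; constraint 8: p + t = 13; constraint 12: s + p = 6, and every other listed constraint is also met.

Satisfiable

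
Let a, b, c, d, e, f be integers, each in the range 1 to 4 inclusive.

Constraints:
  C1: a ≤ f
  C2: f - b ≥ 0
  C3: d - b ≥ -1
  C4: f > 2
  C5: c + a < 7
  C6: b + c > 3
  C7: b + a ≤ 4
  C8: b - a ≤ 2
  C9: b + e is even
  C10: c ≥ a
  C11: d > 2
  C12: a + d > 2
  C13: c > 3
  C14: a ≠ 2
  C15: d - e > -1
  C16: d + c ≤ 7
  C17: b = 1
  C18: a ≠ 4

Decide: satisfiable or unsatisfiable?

Satisfiable

One satisfying assignment is a = 1, b = 1, c = 4, d = 3, e = 1, f = 4.
For the less obvious constraints — constraint 2: f - b = 3; constraint 3: d - b = 2; constraint 5: c + a = 5 — and the others hold by inspection.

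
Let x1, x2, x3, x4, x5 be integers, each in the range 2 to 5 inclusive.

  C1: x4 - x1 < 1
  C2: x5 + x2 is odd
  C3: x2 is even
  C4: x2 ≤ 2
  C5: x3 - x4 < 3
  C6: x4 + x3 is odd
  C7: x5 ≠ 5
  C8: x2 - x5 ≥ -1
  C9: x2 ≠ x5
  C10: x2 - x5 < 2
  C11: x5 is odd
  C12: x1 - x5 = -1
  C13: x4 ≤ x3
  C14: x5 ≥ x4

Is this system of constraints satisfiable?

Setting (x1, x2, x3, x4, x5) = (2, 2, 3, 2, 3) satisfies everything: constraint 1: x4 - x1 = 0; constraint 5: x3 - x4 = 1, and the others follow.

Satisfiable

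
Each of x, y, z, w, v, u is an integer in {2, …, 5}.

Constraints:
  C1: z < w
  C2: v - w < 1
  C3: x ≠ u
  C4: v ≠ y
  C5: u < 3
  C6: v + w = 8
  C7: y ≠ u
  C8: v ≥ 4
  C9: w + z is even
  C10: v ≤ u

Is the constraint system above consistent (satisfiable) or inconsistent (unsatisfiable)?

From constraints 8 and 10: u ≥ v and v ≥ 4, so u ≥ 4. From constraint 5: u ≤ 2. But 2 < 4, so no value of u works.

Unsatisfiable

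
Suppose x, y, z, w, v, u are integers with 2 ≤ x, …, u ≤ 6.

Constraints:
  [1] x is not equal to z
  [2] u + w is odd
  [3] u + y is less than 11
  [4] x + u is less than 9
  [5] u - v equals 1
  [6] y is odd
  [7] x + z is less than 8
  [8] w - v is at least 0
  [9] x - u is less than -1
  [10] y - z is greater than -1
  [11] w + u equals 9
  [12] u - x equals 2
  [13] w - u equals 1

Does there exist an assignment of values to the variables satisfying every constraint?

One satisfying assignment is x = 2, y = 5, z = 5, w = 5, v = 3, u = 4.
For the less obvious constraints — constraint 3: u + y = 9; constraint 4: x + u = 6; constraint 5: u - v = 1 — and the others hold by inspection.

Satisfiable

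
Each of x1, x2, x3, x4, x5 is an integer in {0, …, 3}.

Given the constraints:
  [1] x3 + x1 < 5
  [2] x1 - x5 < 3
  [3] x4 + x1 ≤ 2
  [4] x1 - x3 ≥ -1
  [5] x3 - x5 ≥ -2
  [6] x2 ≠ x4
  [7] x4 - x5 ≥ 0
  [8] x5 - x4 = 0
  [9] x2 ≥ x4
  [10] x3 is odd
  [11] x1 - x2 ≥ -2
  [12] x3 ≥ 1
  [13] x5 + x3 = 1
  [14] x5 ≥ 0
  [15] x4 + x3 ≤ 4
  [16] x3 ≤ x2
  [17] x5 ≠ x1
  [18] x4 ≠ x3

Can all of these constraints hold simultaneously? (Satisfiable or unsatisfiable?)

Take x1 = 1, x2 = 1, x3 = 1, x4 = 0, x5 = 0. Then constraint 1: x3 + x1 = 2; constraint 2: x1 - x5 = 1, and every other listed constraint is also met.

Satisfiable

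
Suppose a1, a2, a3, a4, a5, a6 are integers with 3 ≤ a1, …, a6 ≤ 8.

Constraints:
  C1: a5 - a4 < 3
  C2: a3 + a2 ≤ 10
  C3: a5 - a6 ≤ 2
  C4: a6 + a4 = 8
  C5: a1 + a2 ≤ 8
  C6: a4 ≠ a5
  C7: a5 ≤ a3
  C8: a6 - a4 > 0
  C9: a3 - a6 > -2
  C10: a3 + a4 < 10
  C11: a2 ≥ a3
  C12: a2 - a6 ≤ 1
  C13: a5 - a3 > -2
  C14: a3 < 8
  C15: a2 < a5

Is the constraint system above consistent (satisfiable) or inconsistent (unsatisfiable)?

Constraints 7, 11, and 15 give a2 < a5, a5 ≤ a3, a3 ≤ a2. Chaining: a2 < a5 ≤ a3 ≤ a2, which forces a2 < a2 — impossible.

Unsatisfiable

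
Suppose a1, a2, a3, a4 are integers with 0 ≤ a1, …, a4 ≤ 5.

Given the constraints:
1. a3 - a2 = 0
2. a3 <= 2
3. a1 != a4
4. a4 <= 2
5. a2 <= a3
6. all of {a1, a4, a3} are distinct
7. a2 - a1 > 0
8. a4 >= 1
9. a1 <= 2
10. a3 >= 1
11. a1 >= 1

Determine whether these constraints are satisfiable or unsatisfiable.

Constraints 2, 4, 8, 9, 10, and 11 confine each of a1, a4, a3 to the 2 values {1, 2}.
Constraint 6 requires all 3 of them to be distinct, but only 2 values are available — impossible by the pigeonhole principle.

Unsatisfiable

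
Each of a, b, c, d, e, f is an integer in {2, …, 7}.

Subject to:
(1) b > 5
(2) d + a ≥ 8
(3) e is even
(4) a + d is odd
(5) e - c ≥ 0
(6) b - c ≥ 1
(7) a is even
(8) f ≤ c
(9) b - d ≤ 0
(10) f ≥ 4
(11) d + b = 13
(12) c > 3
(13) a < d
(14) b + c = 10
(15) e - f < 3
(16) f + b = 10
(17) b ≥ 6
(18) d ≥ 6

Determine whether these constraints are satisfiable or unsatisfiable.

Try a = 4, b = 6, c = 4, d = 7, e = 4, f = 4.
Check constraint 2: d + a = 11; constraint 5: e - c = 0. The remaining constraints are straightforward to verify.

Satisfiable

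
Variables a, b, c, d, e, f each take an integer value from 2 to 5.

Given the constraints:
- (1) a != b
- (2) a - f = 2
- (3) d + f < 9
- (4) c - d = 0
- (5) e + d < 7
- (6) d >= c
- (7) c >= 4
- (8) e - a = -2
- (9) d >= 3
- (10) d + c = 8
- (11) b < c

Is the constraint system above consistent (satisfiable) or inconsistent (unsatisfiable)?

Setting (a, b, c, d, e, f) = (4, 3, 4, 4, 2, 2) satisfies everything: constraint 2: a - f = 2; constraint 3: d + f = 6, and the others follow.

Satisfiable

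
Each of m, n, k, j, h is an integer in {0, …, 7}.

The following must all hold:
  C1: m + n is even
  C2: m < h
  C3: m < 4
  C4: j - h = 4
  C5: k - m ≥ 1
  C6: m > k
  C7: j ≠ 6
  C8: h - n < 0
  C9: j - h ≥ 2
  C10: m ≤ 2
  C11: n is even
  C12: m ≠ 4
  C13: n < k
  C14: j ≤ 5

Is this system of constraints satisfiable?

Unsatisfiable

Constraints 2, 6, 8, and 13 give m < h, h < n, n < k, k < m. Chaining: m < h < n < k < m, which forces m < m — impossible.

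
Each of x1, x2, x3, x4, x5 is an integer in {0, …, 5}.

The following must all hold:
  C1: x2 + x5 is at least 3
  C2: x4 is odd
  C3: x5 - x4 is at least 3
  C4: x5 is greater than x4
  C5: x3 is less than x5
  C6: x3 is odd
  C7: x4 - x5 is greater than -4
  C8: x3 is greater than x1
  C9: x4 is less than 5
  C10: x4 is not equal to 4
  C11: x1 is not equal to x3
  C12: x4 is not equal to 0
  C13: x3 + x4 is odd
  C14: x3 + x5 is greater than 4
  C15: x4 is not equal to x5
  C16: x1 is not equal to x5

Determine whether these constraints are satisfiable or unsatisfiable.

Constraint 6 makes x3 odd and constraint 2 makes x4 odd, so x3 + x4 must be even. Constraint 13 says x3 + x4 is odd — contradiction.

Unsatisfiable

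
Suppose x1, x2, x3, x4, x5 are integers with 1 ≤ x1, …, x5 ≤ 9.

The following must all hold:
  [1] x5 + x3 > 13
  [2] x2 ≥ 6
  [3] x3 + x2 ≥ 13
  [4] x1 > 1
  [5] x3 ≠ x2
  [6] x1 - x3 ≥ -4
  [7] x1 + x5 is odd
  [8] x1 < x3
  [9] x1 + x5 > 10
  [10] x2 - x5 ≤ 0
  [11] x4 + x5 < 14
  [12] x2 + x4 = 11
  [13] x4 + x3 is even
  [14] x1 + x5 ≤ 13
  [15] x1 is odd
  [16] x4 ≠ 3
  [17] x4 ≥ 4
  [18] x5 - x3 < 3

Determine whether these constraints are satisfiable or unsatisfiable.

Satisfiable

Setting (x1, x2, x3, x4, x5) = (3, 7, 6, 4, 8) satisfies everything: constraint 1: x5 + x3 = 14; constraint 3: x3 + x2 = 13; constraint 6: x1 - x3 = -3, and the others follow.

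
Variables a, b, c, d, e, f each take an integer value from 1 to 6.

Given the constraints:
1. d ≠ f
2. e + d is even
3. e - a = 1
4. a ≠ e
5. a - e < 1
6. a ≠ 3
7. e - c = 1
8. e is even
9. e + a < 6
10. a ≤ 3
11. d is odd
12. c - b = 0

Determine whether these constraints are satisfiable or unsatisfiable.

Unsatisfiable

Constraint 8 makes e even and constraint 11 makes d odd, so e + d must be odd. Constraint 2 says e + d is even — contradiction.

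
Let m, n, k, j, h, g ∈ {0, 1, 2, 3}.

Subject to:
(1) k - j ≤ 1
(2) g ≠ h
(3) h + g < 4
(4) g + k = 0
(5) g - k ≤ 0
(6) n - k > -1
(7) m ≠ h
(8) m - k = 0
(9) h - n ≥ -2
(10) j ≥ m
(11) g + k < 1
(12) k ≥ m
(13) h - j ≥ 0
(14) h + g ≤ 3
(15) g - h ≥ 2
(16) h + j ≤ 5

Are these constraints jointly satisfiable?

Constraints 1, 5, 13, and 15 give h − j ≥ 0, j − k ≥ -1, k − g ≥ 0, g − h ≥ 2.
Adding all 4 inequalities: the left sides telescope to 0, and the right sides sum to 0 + (-1) + 0 + 2 = 1. So 0 ≥ 1, which is false.

Unsatisfiable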